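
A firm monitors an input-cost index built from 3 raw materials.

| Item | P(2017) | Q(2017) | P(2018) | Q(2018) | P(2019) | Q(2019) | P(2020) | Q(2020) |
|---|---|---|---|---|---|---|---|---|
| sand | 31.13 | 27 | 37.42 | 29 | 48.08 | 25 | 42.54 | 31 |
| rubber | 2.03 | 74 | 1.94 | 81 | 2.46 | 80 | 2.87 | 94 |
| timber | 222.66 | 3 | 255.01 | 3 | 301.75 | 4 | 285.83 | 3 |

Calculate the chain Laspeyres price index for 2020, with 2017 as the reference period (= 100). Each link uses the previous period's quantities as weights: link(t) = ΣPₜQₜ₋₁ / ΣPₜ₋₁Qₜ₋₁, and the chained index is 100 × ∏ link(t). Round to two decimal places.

134.65

Link 2017→2018:
ΣP(2018)Q(2017) = 37.42×27 + 1.94×74 + 255.01×3 = 1010.34 + 143.56 + 765.03 = 1918.93
ΣP(2017)Q(2017) = 31.13×27 + 2.03×74 + 222.66×3 = 840.51 + 150.22 + 667.98 = 1658.71
link = 1918.93/1658.71 = 1.156881
Link 2018→2019:
ΣP(2019)Q(2018) = 48.08×29 + 2.46×81 + 301.75×3 = 1394.32 + 199.26 + 905.25 = 2498.83
ΣP(2018)Q(2018) = 37.42×29 + 1.94×81 + 255.01×3 = 1085.18 + 157.14 + 765.03 = 2007.35
link = 2498.83/2007.35 = 1.244840
Link 2019→2020:
ΣP(2020)Q(2019) = 42.54×25 + 2.87×80 + 285.83×4 = 1063.5 + 229.6 + 1143.32 = 2436.42
ΣP(2019)Q(2019) = 48.08×25 + 2.46×80 + 301.75×4 = 1202 + 196.8 + 1207 = 2605.8
link = 2436.42/2605.8 = 0.934999
Chained index = 100 × 1.156881 × 1.244840 × 0.934999 = 134.6522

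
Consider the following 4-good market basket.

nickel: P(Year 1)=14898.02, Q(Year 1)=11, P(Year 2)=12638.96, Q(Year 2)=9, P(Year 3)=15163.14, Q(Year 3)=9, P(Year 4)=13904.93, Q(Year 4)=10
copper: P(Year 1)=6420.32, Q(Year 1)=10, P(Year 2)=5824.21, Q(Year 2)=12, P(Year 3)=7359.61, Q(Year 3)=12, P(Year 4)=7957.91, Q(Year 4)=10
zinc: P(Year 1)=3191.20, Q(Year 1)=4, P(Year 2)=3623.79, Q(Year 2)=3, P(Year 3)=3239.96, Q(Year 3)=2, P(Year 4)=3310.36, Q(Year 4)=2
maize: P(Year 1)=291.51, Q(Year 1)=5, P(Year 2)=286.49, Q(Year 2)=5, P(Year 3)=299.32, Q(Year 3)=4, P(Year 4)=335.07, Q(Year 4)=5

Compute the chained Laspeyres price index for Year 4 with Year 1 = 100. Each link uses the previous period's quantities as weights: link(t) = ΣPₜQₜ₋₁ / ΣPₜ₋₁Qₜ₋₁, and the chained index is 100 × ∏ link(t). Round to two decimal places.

Link Year 1→Year 2:
ΣP(Year 2)Q(Year 1) = 12638.96×11 + 5824.21×10 + 3623.79×4 + 286.49×5 = 139028.56 + 58242.1 + 14495.16 + 1432.45 = 213198.27
ΣP(Year 1)Q(Year 1) = 14898.02×11 + 6420.32×10 + 3191.20×4 + 291.51×5 = 163878.22 + 64203.2 + 12764.8 + 1457.55 = 242303.77
link = 213198.27/242303.77 = 0.879880
Link Year 2→Year 3:
ΣP(Year 3)Q(Year 2) = 15163.14×9 + 7359.61×12 + 3239.96×3 + 299.32×5 = 136468.26 + 88315.32 + 9719.88 + 1496.6 = 236000.06
ΣP(Year 2)Q(Year 2) = 12638.96×9 + 5824.21×12 + 3623.79×3 + 286.49×5 = 113750.64 + 69890.52 + 10871.37 + 1432.45 = 195944.98
link = 236000.06/195944.98 = 1.204420
Link Year 3→Year 4:
ΣP(Year 4)Q(Year 3) = 13904.93×9 + 7957.91×12 + 3310.36×2 + 335.07×4 = 125144.37 + 95494.92 + 6620.72 + 1340.28 = 228600.29
ΣP(Year 3)Q(Year 3) = 15163.14×9 + 7359.61×12 + 3239.96×2 + 299.32×4 = 136468.26 + 88315.32 + 6479.92 + 1197.28 = 232460.78
link = 228600.29/232460.78 = 0.983393
Chained index = 100 × 0.879880 × 1.204420 × 0.983393 = 104.2146

104.21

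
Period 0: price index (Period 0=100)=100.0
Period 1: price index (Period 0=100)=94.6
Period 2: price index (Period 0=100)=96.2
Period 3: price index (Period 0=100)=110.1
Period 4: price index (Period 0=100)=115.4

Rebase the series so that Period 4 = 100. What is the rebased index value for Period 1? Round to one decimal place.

Rebased(Period 1) = 94.6 / 115.4 × 100 = 81.9757

82.0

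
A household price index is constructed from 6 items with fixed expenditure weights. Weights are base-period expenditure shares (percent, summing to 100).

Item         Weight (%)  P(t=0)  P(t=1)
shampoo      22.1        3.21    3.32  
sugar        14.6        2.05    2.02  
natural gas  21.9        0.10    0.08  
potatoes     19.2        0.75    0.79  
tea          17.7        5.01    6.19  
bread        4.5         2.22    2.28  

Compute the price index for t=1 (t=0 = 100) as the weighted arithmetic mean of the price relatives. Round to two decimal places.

101.48

shampoo: 22.1 × (3.32/3.21) = 22.1 × 1.034268 = 22.8573
sugar: 14.6 × (2.02/2.05) = 14.6 × 0.985366 = 14.3863
natural gas: 21.9 × (0.08/0.10) = 21.9 × 0.800000 = 17.5200
potatoes: 19.2 × (0.79/0.75) = 19.2 × 1.053333 = 20.2240
tea: 17.7 × (6.19/5.01) = 17.7 × 1.235529 = 21.8689
bread: 4.5 × (2.28/2.22) = 4.5 × 1.027027 = 4.6216
Index = Σ wᵢ·(p₁ᵢ/p₀ᵢ) = 22.8573 + 14.3863 + 17.5200 + 20.2240 + 21.8689 + 4.6216 = 101.4781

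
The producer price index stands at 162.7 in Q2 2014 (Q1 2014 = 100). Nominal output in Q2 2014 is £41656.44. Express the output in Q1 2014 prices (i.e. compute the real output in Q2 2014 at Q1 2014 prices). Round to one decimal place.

25603.2

Real = Nominal ÷ (Index/100) = 41656.44 ÷ (162.7/100)
     = 41656.44 ÷ 1.627 = 25603.2207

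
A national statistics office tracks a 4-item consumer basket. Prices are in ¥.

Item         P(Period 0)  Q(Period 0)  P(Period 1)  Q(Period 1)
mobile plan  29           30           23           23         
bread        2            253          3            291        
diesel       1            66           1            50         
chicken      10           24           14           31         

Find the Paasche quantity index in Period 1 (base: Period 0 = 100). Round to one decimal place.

Paasche quantity index uses current-period prices as weights.
ΣP(Period 1)·Q(Period 1) = 23×23 + 3×291 + 1×50 + 14×31 = 529 + 873 + 50 + 434 = 1886
ΣP(Period 1)·Q(Period 0) = 23×30 + 3×253 + 1×66 + 14×24 = 690 + 759 + 66 + 336 = 1851
Index = 1886 / 1851 × 100 = 101.8909

101.9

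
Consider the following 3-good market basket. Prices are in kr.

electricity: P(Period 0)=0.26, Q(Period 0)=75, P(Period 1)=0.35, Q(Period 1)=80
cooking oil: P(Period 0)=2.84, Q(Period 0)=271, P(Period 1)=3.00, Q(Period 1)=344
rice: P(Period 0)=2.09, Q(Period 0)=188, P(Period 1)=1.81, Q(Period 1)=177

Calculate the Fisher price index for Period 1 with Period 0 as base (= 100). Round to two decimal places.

100.35

Laspeyres component (base-period weights):
ΣP(Period 1)Q(Period 0) = 0.35×75 + 3.00×271 + 1.81×188 = 26.25 + 813 + 340.28 = 1179.53
ΣP(Period 0)Q(Period 0) = 0.26×75 + 2.84×271 + 2.09×188 = 19.5 + 769.64 + 392.92 = 1182.06
L = 1179.53 / 1182.06 × 100 = 99.7860
Paasche component (current-period weights):
ΣP(Period 1)Q(Period 1) = 0.35×80 + 3.00×344 + 1.81×177 = 28 + 1032 + 320.37 = 1380.37
ΣP(Period 0)Q(Period 1) = 0.26×80 + 2.84×344 + 2.09×177 = 20.8 + 976.96 + 369.93 = 1367.69
P = 1380.37 / 1367.69 × 100 = 100.9271
Fisher = √(L × P) = √(99.7860 × 100.9271) = 100.3549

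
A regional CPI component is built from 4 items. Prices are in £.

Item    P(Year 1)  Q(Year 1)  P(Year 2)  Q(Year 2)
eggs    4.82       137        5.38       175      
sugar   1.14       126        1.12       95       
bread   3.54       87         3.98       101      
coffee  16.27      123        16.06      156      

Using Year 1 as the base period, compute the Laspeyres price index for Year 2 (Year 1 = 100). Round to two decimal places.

102.78

Laspeyres price index uses base-period quantities as weights.
ΣP(Year 2)·Q(Year 1) = 5.38×137 + 1.12×126 + 3.98×87 + 16.06×123 = 737.06 + 141.12 + 346.26 + 1975.38 = 3199.82
ΣP(Year 1)·Q(Year 1) = 4.82×137 + 1.14×126 + 3.54×87 + 16.27×123 = 660.34 + 143.64 + 307.98 + 2001.21 = 3113.17
Index = 3199.82 / 3113.17 × 100 = 102.7833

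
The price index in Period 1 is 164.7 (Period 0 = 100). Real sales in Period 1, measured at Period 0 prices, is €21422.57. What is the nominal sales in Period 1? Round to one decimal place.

Nominal = Real × (Index/100) = 21422.57 × (164.7/100)
        = 21422.57 × 1.647 = 35282.9728

35283.0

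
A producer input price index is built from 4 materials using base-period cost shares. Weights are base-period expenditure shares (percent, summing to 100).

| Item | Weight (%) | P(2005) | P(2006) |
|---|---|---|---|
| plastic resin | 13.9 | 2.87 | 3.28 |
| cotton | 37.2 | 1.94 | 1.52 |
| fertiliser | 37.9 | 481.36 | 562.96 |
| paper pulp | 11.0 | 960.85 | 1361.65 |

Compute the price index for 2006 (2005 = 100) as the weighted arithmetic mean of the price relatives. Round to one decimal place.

plastic resin: 13.9 × (3.28/2.87) = 13.9 × 1.142857 = 15.8857
cotton: 37.2 × (1.52/1.94) = 37.2 × 0.783505 = 29.1464
fertiliser: 37.9 × (562.96/481.36) = 37.9 × 1.169520 = 44.3248
paper pulp: 11.0 × (1361.65/960.85) = 11.0 × 1.417131 = 15.5884
Index = Σ wᵢ·(p₁ᵢ/p₀ᵢ) = 15.8857 + 29.1464 + 44.3248 + 15.5884 = 104.9453

104.9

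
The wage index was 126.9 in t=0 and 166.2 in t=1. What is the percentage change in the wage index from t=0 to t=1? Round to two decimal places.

30.97%

Change = (166.2 − 126.9) / 126.9 × 100
       = 39.3 / 126.9 × 100 = 30.9693%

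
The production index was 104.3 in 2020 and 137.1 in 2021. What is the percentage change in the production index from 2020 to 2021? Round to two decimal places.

Change = (137.1 − 104.3) / 104.3 × 100
       = 32.8 / 104.3 × 100 = 31.4477%

31.45%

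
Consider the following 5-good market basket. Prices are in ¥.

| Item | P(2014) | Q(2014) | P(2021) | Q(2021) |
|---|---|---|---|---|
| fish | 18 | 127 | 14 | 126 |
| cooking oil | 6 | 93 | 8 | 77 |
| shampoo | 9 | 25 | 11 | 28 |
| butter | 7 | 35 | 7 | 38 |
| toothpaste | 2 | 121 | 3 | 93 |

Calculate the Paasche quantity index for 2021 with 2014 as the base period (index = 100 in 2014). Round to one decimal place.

Paasche quantity index uses current-period prices as weights.
ΣP(2021)·Q(2021) = 14×126 + 8×77 + 11×28 + 7×38 + 3×93 = 1764 + 616 + 308 + 266 + 279 = 3233
ΣP(2021)·Q(2014) = 14×127 + 8×93 + 11×25 + 7×35 + 3×121 = 1778 + 744 + 275 + 245 + 363 = 3405
Index = 3233 / 3405 × 100 = 94.9486

94.9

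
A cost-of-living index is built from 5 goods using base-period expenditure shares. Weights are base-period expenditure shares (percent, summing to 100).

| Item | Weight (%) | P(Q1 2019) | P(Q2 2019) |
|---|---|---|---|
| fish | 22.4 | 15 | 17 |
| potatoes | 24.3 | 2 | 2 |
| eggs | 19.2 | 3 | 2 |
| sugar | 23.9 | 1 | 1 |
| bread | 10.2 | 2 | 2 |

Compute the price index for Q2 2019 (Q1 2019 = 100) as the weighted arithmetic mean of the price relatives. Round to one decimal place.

96.6

fish: 22.4 × (17/15) = 22.4 × 1.133333 = 25.3867
potatoes: 24.3 × (2/2) = 24.3 × 1.000000 = 24.3000
eggs: 19.2 × (2/3) = 19.2 × 0.666667 = 12.8000
sugar: 23.9 × (1/1) = 23.9 × 1.000000 = 23.9000
bread: 10.2 × (2/2) = 10.2 × 1.000000 = 10.2000
Index = Σ wᵢ·(p₁ᵢ/p₀ᵢ) = 25.3867 + 24.3000 + 12.8000 + 23.9000 + 10.2000 = 96.5867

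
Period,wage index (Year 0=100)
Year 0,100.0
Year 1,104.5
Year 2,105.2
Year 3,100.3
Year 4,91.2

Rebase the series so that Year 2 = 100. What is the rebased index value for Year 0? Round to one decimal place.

Rebased(Year 0) = 100.0 / 105.2 × 100 = 95.0570

95.1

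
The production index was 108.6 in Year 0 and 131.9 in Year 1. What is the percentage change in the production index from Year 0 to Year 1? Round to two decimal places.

21.45%

Change = (131.9 − 108.6) / 108.6 × 100
       = 23.3 / 108.6 × 100 = 21.4549%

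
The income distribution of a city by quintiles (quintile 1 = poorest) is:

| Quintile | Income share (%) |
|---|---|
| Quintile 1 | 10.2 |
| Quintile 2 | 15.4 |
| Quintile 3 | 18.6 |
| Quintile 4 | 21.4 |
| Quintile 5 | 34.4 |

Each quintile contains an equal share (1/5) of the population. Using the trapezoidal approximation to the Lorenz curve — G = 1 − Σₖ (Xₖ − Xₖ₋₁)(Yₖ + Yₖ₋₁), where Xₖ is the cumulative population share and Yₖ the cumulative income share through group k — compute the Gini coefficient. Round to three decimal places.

0.218

Cumulative income shares Yₖ: 0.1020, 0.2560, 0.4420, 0.6560, 1.0000
Σ (Xₖ−Xₖ₋₁)(Yₖ+Yₖ₋₁) = (1/5)(0.1020+0.0000) + (1/5)(0.2560+0.1020) + (1/5)(0.4420+0.2560) + (1/5)(0.6560+0.4420) + (1/5)(1.0000+0.6560)
  = 0.0204 + 0.0716 + 0.1396 + 0.2196 + 0.3312 = 0.7824
G = 1 − 0.7824 = 0.2176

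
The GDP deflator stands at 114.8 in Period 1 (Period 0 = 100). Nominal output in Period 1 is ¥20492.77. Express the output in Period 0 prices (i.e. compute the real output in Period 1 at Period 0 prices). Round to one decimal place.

17850.8

Real = Nominal ÷ (Index/100) = 20492.77 ÷ (114.8/100)
     = 20492.77 ÷ 1.148 = 17850.8449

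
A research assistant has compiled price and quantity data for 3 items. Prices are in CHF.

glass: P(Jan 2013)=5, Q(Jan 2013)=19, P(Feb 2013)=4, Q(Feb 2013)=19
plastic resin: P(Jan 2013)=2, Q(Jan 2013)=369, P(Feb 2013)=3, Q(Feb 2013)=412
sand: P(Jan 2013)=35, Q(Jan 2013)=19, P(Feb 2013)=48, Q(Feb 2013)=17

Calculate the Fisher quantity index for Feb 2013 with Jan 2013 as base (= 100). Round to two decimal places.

101.32

Laspeyres component (base-period weights):
ΣP(Jan 2013)Q(Feb 2013) = 5×19 + 2×412 + 35×17 = 95 + 824 + 595 = 1514
ΣP(Jan 2013)Q(Jan 2013) = 5×19 + 2×369 + 35×19 = 95 + 738 + 665 = 1498
L = 1514 / 1498 × 100 = 101.0681
Paasche component (current-period weights):
ΣP(Feb 2013)Q(Feb 2013) = 4×19 + 3×412 + 48×17 = 76 + 1236 + 816 = 2128
ΣP(Feb 2013)Q(Jan 2013) = 4×19 + 3×369 + 48×19 = 76 + 1107 + 912 = 2095
P = 2128 / 2095 × 100 = 101.5752
Fisher = √(L × P) = √(101.0681 × 101.5752) = 101.3213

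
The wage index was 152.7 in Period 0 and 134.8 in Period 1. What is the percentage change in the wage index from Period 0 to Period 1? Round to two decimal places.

Change = (134.8 − 152.7) / 152.7 × 100
       = -17.9 / 152.7 × 100 = -11.7223%

-11.72%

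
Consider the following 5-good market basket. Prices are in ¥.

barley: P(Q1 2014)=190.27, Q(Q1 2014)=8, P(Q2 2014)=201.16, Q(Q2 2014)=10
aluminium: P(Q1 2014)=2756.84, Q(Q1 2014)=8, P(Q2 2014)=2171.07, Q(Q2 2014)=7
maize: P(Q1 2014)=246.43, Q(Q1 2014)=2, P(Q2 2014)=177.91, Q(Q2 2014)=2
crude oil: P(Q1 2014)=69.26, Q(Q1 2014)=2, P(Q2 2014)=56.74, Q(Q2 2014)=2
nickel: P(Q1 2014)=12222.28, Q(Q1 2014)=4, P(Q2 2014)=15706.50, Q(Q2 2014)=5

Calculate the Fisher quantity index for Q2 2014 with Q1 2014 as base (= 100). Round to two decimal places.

Laspeyres component (base-period weights):
ΣP(Q1 2014)Q(Q2 2014) = 190.27×10 + 2756.84×7 + 246.43×2 + 69.26×2 + 12222.28×5 = 1902.7 + 19297.88 + 492.86 + 138.52 + 61111.4 = 82943.36
ΣP(Q1 2014)Q(Q1 2014) = 190.27×8 + 2756.84×8 + 246.43×2 + 69.26×2 + 12222.28×4 = 1522.16 + 22054.72 + 492.86 + 138.52 + 48889.12 = 73097.38
L = 82943.36 / 73097.38 × 100 = 113.4697
Paasche component (current-period weights):
ΣP(Q2 2014)Q(Q2 2014) = 201.16×10 + 2171.07×7 + 177.91×2 + 56.74×2 + 15706.50×5 = 2011.6 + 15197.49 + 355.82 + 113.48 + 78532.5 = 96210.89
ΣP(Q2 2014)Q(Q1 2014) = 201.16×8 + 2171.07×8 + 177.91×2 + 56.74×2 + 15706.50×4 = 1609.28 + 17368.56 + 355.82 + 113.48 + 62826 = 82273.14
P = 96210.89 / 82273.14 × 100 = 116.9408
Fisher = √(L × P) = √(113.4697 × 116.9408) = 115.1922

115.19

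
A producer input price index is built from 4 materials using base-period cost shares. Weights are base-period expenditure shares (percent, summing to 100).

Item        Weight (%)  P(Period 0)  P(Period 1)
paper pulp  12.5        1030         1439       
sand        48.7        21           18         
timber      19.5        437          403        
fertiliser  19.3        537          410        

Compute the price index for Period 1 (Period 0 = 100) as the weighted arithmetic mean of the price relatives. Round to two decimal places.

91.92

paper pulp: 12.5 × (1439/1030) = 12.5 × 1.397087 = 17.4636
sand: 48.7 × (18/21) = 48.7 × 0.857143 = 41.7429
timber: 19.5 × (403/437) = 19.5 × 0.922197 = 17.9828
fertiliser: 19.3 × (410/537) = 19.3 × 0.763501 = 14.7356
Index = Σ wᵢ·(p₁ᵢ/p₀ᵢ) = 17.4636 + 41.7429 + 17.9828 + 14.7356 = 91.9249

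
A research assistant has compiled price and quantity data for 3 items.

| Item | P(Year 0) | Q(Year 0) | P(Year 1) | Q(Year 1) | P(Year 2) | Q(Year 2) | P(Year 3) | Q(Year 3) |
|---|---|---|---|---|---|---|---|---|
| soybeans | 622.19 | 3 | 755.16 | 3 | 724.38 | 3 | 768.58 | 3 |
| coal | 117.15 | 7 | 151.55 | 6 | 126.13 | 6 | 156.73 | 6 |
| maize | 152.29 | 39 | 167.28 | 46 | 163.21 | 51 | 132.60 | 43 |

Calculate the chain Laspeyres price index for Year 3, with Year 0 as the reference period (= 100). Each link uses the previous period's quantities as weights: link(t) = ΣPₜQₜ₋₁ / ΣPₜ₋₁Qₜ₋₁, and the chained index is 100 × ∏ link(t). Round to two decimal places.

Link Year 0→Year 1:
ΣP(Year 1)Q(Year 0) = 755.16×3 + 151.55×7 + 167.28×39 = 2265.48 + 1060.85 + 6523.92 = 9850.25
ΣP(Year 0)Q(Year 0) = 622.19×3 + 117.15×7 + 152.29×39 = 1866.57 + 820.05 + 5939.31 = 8625.93
link = 9850.25/8625.93 = 1.141935
Link Year 1→Year 2:
ΣP(Year 2)Q(Year 1) = 724.38×3 + 126.13×6 + 163.21×46 = 2173.14 + 756.78 + 7507.66 = 10437.58
ΣP(Year 1)Q(Year 1) = 755.16×3 + 151.55×6 + 167.28×46 = 2265.48 + 909.3 + 7694.88 = 10869.66
link = 10437.58/10869.66 = 0.960249
Link Year 2→Year 3:
ΣP(Year 3)Q(Year 2) = 768.58×3 + 156.73×6 + 132.60×51 = 2305.74 + 940.38 + 6762.6 = 10008.72
ΣP(Year 2)Q(Year 2) = 724.38×3 + 126.13×6 + 163.21×51 = 2173.14 + 756.78 + 8323.71 = 11253.63
link = 10008.72/11253.63 = 0.889377
Chained index = 100 × 1.141935 × 0.960249 × 0.889377 = 97.5239

97.52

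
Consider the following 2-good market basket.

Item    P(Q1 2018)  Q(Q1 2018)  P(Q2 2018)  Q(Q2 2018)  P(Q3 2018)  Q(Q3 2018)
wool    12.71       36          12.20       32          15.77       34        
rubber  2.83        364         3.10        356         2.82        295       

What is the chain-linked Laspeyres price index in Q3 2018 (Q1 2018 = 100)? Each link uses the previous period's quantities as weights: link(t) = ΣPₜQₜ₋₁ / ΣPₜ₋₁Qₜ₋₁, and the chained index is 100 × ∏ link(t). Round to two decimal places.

Link Q1 2018→Q2 2018:
ΣP(Q2 2018)Q(Q1 2018) = 12.20×36 + 3.10×364 = 439.2 + 1128.4 = 1567.6
ΣP(Q1 2018)Q(Q1 2018) = 12.71×36 + 2.83×364 = 457.56 + 1030.12 = 1487.68
link = 1567.6/1487.68 = 1.053721
Link Q2 2018→Q3 2018:
ΣP(Q3 2018)Q(Q2 2018) = 15.77×32 + 2.82×356 = 504.64 + 1003.92 = 1508.56
ΣP(Q2 2018)Q(Q2 2018) = 12.20×32 + 3.10×356 = 390.4 + 1103.6 = 1494
link = 1508.56/1494 = 1.009746
Chained index = 100 × 1.053721 × 1.009746 = 106.3990

106.40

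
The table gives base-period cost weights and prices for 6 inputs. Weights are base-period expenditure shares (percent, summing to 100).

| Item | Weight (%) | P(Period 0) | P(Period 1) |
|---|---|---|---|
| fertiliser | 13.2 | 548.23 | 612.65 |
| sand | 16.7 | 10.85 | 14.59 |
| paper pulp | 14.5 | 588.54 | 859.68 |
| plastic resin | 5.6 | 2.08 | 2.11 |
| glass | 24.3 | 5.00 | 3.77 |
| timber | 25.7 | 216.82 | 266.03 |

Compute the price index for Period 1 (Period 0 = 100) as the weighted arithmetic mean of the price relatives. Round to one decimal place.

113.9

fertiliser: 13.2 × (612.65/548.23) = 13.2 × 1.117505 = 14.7511
sand: 16.7 × (14.59/10.85) = 16.7 × 1.344700 = 22.4565
paper pulp: 14.5 × (859.68/588.54) = 14.5 × 1.460699 = 21.1801
plastic resin: 5.6 × (2.11/2.08) = 5.6 × 1.014423 = 5.6808
glass: 24.3 × (3.77/5.00) = 24.3 × 0.754000 = 18.3222
timber: 25.7 × (266.03/216.82) = 25.7 × 1.226962 = 31.5329
Index = Σ wᵢ·(p₁ᵢ/p₀ᵢ) = 14.7511 + 22.4565 + 21.1801 + 5.6808 + 18.3222 + 31.5329 = 113.9236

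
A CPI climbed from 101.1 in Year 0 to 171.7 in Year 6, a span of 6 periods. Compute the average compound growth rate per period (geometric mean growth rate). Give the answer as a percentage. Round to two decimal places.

9.23%

Growth factor = (171.7/101.1)^(1/6) = (1.698318)^(1/6) = 1.092286
Growth rate = 1.092286 − 1 = 0.092286 = 9.2286%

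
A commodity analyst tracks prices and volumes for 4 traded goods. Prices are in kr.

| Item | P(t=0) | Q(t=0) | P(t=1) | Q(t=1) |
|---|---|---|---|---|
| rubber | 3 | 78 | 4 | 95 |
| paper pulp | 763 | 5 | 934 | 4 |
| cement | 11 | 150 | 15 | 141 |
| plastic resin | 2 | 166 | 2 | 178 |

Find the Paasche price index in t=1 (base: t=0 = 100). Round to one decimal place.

125.6

Paasche price index uses current-period quantities as weights.
ΣP(t=1)·Q(t=1) = 4×95 + 934×4 + 15×141 + 2×178 = 380 + 3736 + 2115 + 356 = 6587
ΣP(t=0)·Q(t=1) = 3×95 + 763×4 + 11×141 + 2×178 = 285 + 3052 + 1551 + 356 = 5244
Index = 6587 / 5244 × 100 = 125.6102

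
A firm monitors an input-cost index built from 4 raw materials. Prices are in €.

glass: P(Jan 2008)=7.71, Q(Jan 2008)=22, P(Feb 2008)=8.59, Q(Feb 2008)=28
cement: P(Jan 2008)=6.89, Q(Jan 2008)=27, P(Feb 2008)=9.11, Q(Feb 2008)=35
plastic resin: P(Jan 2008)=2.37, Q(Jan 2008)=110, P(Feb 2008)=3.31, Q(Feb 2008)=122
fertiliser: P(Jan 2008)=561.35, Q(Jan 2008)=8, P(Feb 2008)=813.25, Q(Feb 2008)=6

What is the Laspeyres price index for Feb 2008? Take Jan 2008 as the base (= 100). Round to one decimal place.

143.0

Laspeyres price index uses base-period quantities as weights.
ΣP(Feb 2008)·Q(Jan 2008) = 8.59×22 + 9.11×27 + 3.31×110 + 813.25×8 = 188.98 + 245.97 + 364.1 + 6506 = 7305.05
ΣP(Jan 2008)·Q(Jan 2008) = 7.71×22 + 6.89×27 + 2.37×110 + 561.35×8 = 169.62 + 186.03 + 260.7 + 4490.8 = 5107.15
Index = 7305.05 / 5107.15 × 100 = 143.0357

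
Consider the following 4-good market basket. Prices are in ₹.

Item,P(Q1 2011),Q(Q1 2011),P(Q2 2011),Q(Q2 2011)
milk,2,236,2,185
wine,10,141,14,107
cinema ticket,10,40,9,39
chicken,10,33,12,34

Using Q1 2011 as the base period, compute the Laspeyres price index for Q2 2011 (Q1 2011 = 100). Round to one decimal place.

122.6

Laspeyres price index uses base-period quantities as weights.
ΣP(Q2 2011)·Q(Q1 2011) = 2×236 + 14×141 + 9×40 + 12×33 = 472 + 1974 + 360 + 396 = 3202
ΣP(Q1 2011)·Q(Q1 2011) = 2×236 + 10×141 + 10×40 + 10×33 = 472 + 1410 + 400 + 330 = 2612
Index = 3202 / 2612 × 100 = 122.5881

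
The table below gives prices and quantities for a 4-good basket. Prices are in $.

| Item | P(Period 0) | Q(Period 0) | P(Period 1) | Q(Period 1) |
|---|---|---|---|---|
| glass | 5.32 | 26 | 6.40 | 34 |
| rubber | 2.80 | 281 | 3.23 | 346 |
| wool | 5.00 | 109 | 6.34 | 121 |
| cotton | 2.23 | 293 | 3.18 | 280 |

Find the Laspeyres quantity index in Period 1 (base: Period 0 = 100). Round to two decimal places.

Laspeyres quantity index uses base-period prices as weights.
ΣP(Period 0)·Q(Period 1) = 5.32×34 + 2.80×346 + 5.00×121 + 2.23×280 = 180.88 + 968.8 + 605 + 624.4 = 2379.08
ΣP(Period 0)·Q(Period 0) = 5.32×26 + 2.80×281 + 5.00×109 + 2.23×293 = 138.32 + 786.8 + 545 + 653.39 = 2123.51
Index = 2379.08 / 2123.51 × 100 = 112.0353

112.04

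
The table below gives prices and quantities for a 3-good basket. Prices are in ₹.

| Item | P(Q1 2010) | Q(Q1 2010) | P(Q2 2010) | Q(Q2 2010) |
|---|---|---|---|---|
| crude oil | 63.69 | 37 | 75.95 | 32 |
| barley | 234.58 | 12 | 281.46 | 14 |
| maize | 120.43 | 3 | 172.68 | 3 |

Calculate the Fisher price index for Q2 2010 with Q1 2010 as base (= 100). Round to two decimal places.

121.20

Laspeyres component (base-period weights):
ΣP(Q2 2010)Q(Q1 2010) = 75.95×37 + 281.46×12 + 172.68×3 = 2810.15 + 3377.52 + 518.04 = 6705.71
ΣP(Q1 2010)Q(Q1 2010) = 63.69×37 + 234.58×12 + 120.43×3 = 2356.53 + 2814.96 + 361.29 = 5532.78
L = 6705.71 / 5532.78 × 100 = 121.1997
Paasche component (current-period weights):
ΣP(Q2 2010)Q(Q2 2010) = 75.95×32 + 281.46×14 + 172.68×3 = 2430.4 + 3940.44 + 518.04 = 6888.88
ΣP(Q1 2010)Q(Q2 2010) = 63.69×32 + 234.58×14 + 120.43×3 = 2038.08 + 3284.12 + 361.29 = 5683.49
P = 6888.88 / 5683.49 × 100 = 121.2086
Fisher = √(L × P) = √(121.1997 × 121.2086) = 121.2041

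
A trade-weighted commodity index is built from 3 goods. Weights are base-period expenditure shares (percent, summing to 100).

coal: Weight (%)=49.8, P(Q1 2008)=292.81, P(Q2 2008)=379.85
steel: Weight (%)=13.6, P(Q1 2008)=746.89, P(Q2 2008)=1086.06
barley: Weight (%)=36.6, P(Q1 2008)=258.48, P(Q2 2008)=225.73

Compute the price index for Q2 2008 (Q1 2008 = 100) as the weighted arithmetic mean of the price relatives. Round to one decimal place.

coal: 49.8 × (379.85/292.81) = 49.8 × 1.297258 = 64.6034
steel: 13.6 × (1086.06/746.89) = 13.6 × 1.454110 = 19.7759
barley: 36.6 × (225.73/258.48) = 36.6 × 0.873298 = 31.9627
Index = Σ wᵢ·(p₁ᵢ/p₀ᵢ) = 64.6034 + 19.7759 + 31.9627 = 116.3420

116.3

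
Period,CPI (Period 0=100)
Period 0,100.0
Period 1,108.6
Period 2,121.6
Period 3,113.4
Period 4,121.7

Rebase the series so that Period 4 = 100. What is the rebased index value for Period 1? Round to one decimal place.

Rebased(Period 1) = 108.6 / 121.7 × 100 = 89.2358

89.2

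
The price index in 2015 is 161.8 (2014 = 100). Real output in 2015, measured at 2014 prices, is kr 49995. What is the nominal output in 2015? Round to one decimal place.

80891.9

Nominal = Real × (Index/100) = 49995 × (161.8/100)
        = 49995 × 1.618 = 80891.9100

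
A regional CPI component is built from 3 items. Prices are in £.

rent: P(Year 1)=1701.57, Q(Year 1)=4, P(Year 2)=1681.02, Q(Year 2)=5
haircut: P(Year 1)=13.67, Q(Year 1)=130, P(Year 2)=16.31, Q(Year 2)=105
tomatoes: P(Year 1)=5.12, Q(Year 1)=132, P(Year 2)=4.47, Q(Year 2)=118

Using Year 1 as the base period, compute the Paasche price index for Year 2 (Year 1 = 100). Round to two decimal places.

Paasche price index uses current-period quantities as weights.
ΣP(Year 2)·Q(Year 2) = 1681.02×5 + 16.31×105 + 4.47×118 = 8405.1 + 1712.55 + 527.46 = 10645.11
ΣP(Year 1)·Q(Year 2) = 1701.57×5 + 13.67×105 + 5.12×118 = 8507.85 + 1435.35 + 604.16 = 10547.36
Index = 10645.11 / 10547.36 × 100 = 100.9268

100.93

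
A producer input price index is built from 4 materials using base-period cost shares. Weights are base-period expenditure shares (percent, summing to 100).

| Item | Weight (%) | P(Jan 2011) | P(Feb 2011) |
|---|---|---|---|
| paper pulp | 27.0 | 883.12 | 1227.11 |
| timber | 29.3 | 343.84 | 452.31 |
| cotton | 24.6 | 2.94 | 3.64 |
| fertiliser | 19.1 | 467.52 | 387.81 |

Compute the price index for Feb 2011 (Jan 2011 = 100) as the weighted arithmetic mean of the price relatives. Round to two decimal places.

122.36

paper pulp: 27.0 × (1227.11/883.12) = 27.0 × 1.389517 = 37.5170
timber: 29.3 × (452.31/343.84) = 29.3 × 1.315466 = 38.5432
cotton: 24.6 × (3.64/2.94) = 24.6 × 1.238095 = 30.4571
fertiliser: 19.1 × (387.81/467.52) = 19.1 × 0.829505 = 15.8435
Index = Σ wᵢ·(p₁ᵢ/p₀ᵢ) = 37.5170 + 38.5432 + 30.4571 + 15.8435 = 122.3608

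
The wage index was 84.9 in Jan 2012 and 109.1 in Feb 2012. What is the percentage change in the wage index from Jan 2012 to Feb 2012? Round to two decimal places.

Change = (109.1 − 84.9) / 84.9 × 100
       = 24.2 / 84.9 × 100 = 28.5041%

28.50%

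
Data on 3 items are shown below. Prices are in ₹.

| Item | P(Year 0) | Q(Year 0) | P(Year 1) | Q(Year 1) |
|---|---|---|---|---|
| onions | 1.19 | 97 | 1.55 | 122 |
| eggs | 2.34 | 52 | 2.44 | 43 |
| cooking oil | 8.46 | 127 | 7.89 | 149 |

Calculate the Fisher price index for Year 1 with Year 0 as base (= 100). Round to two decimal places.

Laspeyres component (base-period weights):
ΣP(Year 1)Q(Year 0) = 1.55×97 + 2.44×52 + 7.89×127 = 150.35 + 126.88 + 1002.03 = 1279.26
ΣP(Year 0)Q(Year 0) = 1.19×97 + 2.34×52 + 8.46×127 = 115.43 + 121.68 + 1074.42 = 1311.53
L = 1279.26 / 1311.53 × 100 = 97.5395
Paasche component (current-period weights):
ΣP(Year 1)Q(Year 1) = 1.55×122 + 2.44×43 + 7.89×149 = 189.1 + 104.92 + 1175.61 = 1469.63
ΣP(Year 0)Q(Year 1) = 1.19×122 + 2.34×43 + 8.46×149 = 145.18 + 100.62 + 1260.54 = 1506.34
P = 1469.63 / 1506.34 × 100 = 97.5630
Fisher = √(L × P) = √(97.5395 × 97.5630) = 97.5512

97.55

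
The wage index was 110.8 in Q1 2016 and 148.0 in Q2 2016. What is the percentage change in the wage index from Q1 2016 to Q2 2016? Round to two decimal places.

33.57%

Change = (148.0 − 110.8) / 110.8 × 100
       = 37.2 / 110.8 × 100 = 33.5740%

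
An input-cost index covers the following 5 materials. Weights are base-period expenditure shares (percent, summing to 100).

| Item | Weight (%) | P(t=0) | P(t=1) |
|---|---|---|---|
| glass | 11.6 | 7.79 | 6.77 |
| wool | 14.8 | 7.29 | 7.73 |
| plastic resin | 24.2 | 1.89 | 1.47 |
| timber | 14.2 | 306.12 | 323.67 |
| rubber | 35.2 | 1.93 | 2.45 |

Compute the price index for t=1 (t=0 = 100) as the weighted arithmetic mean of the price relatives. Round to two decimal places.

glass: 11.6 × (6.77/7.79) = 11.6 × 0.869063 = 10.0811
wool: 14.8 × (7.73/7.29) = 14.8 × 1.060357 = 15.6933
plastic resin: 24.2 × (1.47/1.89) = 24.2 × 0.777778 = 18.8222
timber: 14.2 × (323.67/306.12) = 14.2 × 1.057330 = 15.0141
rubber: 35.2 × (2.45/1.93) = 35.2 × 1.269430 = 44.6839
Index = Σ wᵢ·(p₁ᵢ/p₀ᵢ) = 10.0811 + 15.6933 + 18.8222 + 15.0141 + 44.6839 = 104.2947

104.29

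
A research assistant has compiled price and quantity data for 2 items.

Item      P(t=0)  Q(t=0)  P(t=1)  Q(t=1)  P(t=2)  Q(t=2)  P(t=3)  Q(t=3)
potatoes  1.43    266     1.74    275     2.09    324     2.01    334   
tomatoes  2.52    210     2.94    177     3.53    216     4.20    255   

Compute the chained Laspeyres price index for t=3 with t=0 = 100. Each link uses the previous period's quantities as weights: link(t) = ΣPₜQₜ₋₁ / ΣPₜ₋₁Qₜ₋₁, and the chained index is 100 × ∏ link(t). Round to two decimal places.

Link t=0→t=1:
ΣP(t=1)Q(t=0) = 1.74×266 + 2.94×210 = 462.84 + 617.4 = 1080.24
ΣP(t=0)Q(t=0) = 1.43×266 + 2.52×210 = 380.38 + 529.2 = 909.58
link = 1080.24/909.58 = 1.187625
Link t=1→t=2:
ΣP(t=2)Q(t=1) = 2.09×275 + 3.53×177 = 574.75 + 624.81 = 1199.56
ΣP(t=1)Q(t=1) = 1.74×275 + 2.94×177 = 478.5 + 520.38 = 998.88
link = 1199.56/998.88 = 1.200905
Link t=2→t=3:
ΣP(t=3)Q(t=2) = 2.01×324 + 4.20×216 = 651.24 + 907.2 = 1558.44
ΣP(t=2)Q(t=2) = 2.09×324 + 3.53×216 = 677.16 + 762.48 = 1439.64
link = 1558.44/1439.64 = 1.082521
Chained index = 100 × 1.187625 × 1.200905 × 1.082521 = 154.3918

154.39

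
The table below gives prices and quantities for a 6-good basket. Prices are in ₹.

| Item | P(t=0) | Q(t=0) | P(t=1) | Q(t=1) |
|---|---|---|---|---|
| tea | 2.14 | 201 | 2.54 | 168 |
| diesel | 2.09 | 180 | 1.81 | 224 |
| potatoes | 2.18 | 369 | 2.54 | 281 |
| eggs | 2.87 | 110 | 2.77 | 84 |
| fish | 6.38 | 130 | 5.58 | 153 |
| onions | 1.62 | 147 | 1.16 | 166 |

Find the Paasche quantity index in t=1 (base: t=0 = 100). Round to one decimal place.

Paasche quantity index uses current-period prices as weights.
ΣP(t=1)·Q(t=1) = 2.54×168 + 1.81×224 + 2.54×281 + 2.77×84 + 5.58×153 + 1.16×166 = 426.72 + 405.44 + 713.74 + 232.68 + 853.74 + 192.56 = 2824.88
ΣP(t=1)·Q(t=0) = 2.54×201 + 1.81×180 + 2.54×369 + 2.77×110 + 5.58×130 + 1.16×147 = 510.54 + 325.8 + 937.26 + 304.7 + 725.4 + 170.52 = 2974.22
Index = 2824.88 / 2974.22 × 100 = 94.9789

95.0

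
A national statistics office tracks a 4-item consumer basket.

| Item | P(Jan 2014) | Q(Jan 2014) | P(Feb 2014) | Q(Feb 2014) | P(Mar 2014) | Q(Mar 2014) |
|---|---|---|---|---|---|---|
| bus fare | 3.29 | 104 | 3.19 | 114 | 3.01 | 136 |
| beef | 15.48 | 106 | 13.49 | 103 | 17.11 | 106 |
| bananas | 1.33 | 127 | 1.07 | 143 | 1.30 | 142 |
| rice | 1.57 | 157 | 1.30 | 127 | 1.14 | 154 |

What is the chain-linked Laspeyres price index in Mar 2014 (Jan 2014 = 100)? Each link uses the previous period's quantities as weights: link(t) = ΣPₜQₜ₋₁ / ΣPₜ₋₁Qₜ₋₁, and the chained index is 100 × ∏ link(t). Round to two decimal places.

Link Jan 2014→Feb 2014:
ΣP(Feb 2014)Q(Jan 2014) = 3.19×104 + 13.49×106 + 1.07×127 + 1.30×157 = 331.76 + 1429.94 + 135.89 + 204.1 = 2101.69
ΣP(Jan 2014)Q(Jan 2014) = 3.29×104 + 15.48×106 + 1.33×127 + 1.57×157 = 342.16 + 1640.88 + 168.91 + 246.49 = 2398.44
link = 2101.69/2398.44 = 0.876274
Link Feb 2014→Mar 2014:
ΣP(Mar 2014)Q(Feb 2014) = 3.01×114 + 17.11×103 + 1.30×143 + 1.14×127 = 343.14 + 1762.33 + 185.9 + 144.78 = 2436.15
ΣP(Feb 2014)Q(Feb 2014) = 3.19×114 + 13.49×103 + 1.07×143 + 1.30×127 = 363.66 + 1389.47 + 153.01 + 165.1 = 2071.24
link = 2436.15/2071.24 = 1.176179
Chained index = 100 × 0.876274 × 1.176179 = 103.0655

103.07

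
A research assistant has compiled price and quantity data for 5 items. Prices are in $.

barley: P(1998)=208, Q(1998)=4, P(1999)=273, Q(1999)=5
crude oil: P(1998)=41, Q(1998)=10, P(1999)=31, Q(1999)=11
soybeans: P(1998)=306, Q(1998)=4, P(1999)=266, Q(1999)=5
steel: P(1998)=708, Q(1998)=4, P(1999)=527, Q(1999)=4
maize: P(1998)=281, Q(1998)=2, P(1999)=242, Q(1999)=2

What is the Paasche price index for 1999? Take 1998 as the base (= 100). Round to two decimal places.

87.73

Paasche price index uses current-period quantities as weights.
ΣP(1999)·Q(1999) = 273×5 + 31×11 + 266×5 + 527×4 + 242×2 = 1365 + 341 + 1330 + 2108 + 484 = 5628
ΣP(1998)·Q(1999) = 208×5 + 41×11 + 306×5 + 708×4 + 281×2 = 1040 + 451 + 1530 + 2832 + 562 = 6415
Index = 5628 / 6415 × 100 = 87.7319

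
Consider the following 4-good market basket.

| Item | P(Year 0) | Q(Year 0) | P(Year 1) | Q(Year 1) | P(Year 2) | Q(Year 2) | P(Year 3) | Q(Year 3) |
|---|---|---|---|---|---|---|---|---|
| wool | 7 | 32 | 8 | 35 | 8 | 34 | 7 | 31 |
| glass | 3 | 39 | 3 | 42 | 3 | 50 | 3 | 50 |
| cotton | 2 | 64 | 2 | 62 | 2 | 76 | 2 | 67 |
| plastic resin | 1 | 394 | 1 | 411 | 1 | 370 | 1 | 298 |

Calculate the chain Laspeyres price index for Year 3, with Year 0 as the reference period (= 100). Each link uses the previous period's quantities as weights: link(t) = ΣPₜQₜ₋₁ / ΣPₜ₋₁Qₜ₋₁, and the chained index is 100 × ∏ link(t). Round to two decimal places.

99.97

Link Year 0→Year 1:
ΣP(Year 1)Q(Year 0) = 8×32 + 3×39 + 2×64 + 1×394 = 256 + 117 + 128 + 394 = 895
ΣP(Year 0)Q(Year 0) = 7×32 + 3×39 + 2×64 + 1×394 = 224 + 117 + 128 + 394 = 863
link = 895/863 = 1.037080
Link Year 1→Year 2:
ΣP(Year 2)Q(Year 1) = 8×35 + 3×42 + 2×62 + 1×411 = 280 + 126 + 124 + 411 = 941
ΣP(Year 1)Q(Year 1) = 8×35 + 3×42 + 2×62 + 1×411 = 280 + 126 + 124 + 411 = 941
link = 941/941 = 1.000000
Link Year 2→Year 3:
ΣP(Year 3)Q(Year 2) = 7×34 + 3×50 + 2×76 + 1×370 = 238 + 150 + 152 + 370 = 910
ΣP(Year 2)Q(Year 2) = 8×34 + 3×50 + 2×76 + 1×370 = 272 + 150 + 152 + 370 = 944
link = 910/944 = 0.963983
Chained index = 100 × 1.037080 × 1.000000 × 0.963983 = 99.9727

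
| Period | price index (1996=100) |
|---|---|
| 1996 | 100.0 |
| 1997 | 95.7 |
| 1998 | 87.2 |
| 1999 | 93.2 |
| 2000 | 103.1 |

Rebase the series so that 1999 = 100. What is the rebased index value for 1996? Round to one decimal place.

Rebased(1996) = 100.0 / 93.2 × 100 = 107.2961

107.3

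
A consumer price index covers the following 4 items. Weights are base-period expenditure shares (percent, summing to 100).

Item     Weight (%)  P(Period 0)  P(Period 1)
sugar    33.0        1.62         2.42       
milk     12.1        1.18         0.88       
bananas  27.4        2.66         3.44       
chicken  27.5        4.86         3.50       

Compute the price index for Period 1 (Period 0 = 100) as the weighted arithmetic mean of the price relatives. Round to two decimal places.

sugar: 33.0 × (2.42/1.62) = 33.0 × 1.493827 = 49.2963
milk: 12.1 × (0.88/1.18) = 12.1 × 0.745763 = 9.0237
bananas: 27.4 × (3.44/2.66) = 27.4 × 1.293233 = 35.4346
chicken: 27.5 × (3.50/4.86) = 27.5 × 0.720165 = 19.8045
Index = Σ wᵢ·(p₁ᵢ/p₀ᵢ) = 49.2963 + 9.0237 + 35.4346 + 19.8045 = 113.5591

113.56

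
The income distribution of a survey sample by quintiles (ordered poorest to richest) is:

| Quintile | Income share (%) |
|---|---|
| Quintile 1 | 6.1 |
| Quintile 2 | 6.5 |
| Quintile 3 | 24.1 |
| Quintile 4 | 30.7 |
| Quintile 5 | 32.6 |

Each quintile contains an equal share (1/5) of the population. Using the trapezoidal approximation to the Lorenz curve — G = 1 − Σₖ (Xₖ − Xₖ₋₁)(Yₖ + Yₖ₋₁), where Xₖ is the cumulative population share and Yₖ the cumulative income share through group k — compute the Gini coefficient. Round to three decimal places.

Cumulative income shares Yₖ: 0.0610, 0.1260, 0.3670, 0.6740, 1.0000
Σ (Xₖ−Xₖ₋₁)(Yₖ+Yₖ₋₁) = (1/5)(0.0610+0.0000) + (1/5)(0.1260+0.0610) + (1/5)(0.3670+0.1260) + (1/5)(0.6740+0.3670) + (1/5)(1.0000+0.6740)
  = 0.0122 + 0.0374 + 0.0986 + 0.2082 + 0.3348 = 0.6912
G = 1 − 0.6912 = 0.3088

0.309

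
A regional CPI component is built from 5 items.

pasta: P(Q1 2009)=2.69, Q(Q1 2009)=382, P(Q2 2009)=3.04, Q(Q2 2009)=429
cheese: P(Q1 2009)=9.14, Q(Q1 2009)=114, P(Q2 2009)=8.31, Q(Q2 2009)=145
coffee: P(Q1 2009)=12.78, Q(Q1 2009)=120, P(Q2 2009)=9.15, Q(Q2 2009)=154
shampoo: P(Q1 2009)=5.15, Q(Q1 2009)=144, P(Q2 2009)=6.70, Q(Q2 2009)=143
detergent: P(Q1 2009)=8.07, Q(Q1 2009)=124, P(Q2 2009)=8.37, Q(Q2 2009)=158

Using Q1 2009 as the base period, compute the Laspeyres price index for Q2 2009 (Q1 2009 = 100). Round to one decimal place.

Laspeyres price index uses base-period quantities as weights.
ΣP(Q2 2009)·Q(Q1 2009) = 3.04×382 + 8.31×114 + 9.15×120 + 6.70×144 + 8.37×124 = 1161.28 + 947.34 + 1098 + 964.8 + 1037.88 = 5209.3
ΣP(Q1 2009)·Q(Q1 2009) = 2.69×382 + 9.14×114 + 12.78×120 + 5.15×144 + 8.07×124 = 1027.58 + 1041.96 + 1533.6 + 741.6 + 1000.68 = 5345.42
Index = 5209.3 / 5345.42 × 100 = 97.4535

97.5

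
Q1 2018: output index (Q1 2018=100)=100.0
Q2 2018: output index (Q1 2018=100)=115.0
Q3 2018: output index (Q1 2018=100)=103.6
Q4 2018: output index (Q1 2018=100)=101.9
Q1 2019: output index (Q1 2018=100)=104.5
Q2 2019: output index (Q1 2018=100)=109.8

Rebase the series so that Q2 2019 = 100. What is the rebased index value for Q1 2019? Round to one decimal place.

95.2

Rebased(Q1 2019) = 104.5 / 109.8 × 100 = 95.1730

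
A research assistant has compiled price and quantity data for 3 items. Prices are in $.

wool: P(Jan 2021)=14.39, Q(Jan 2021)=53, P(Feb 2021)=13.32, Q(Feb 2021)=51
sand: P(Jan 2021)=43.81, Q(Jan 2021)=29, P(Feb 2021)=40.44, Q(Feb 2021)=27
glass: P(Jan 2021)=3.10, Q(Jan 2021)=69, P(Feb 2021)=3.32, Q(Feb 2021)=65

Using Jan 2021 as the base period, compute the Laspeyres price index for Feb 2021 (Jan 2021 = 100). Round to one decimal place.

Laspeyres price index uses base-period quantities as weights.
ΣP(Feb 2021)·Q(Jan 2021) = 13.32×53 + 40.44×29 + 3.32×69 = 705.96 + 1172.76 + 229.08 = 2107.8
ΣP(Jan 2021)·Q(Jan 2021) = 14.39×53 + 43.81×29 + 3.10×69 = 762.67 + 1270.49 + 213.9 = 2247.06
Index = 2107.8 / 2247.06 × 100 = 93.8026

93.8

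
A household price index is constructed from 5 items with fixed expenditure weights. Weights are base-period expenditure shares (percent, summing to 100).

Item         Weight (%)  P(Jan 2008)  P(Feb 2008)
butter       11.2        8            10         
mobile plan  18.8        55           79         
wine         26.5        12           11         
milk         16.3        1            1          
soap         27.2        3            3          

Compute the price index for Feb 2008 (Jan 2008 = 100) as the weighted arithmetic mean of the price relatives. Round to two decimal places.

butter: 11.2 × (10/8) = 11.2 × 1.250000 = 14.0000
mobile plan: 18.8 × (79/55) = 18.8 × 1.436364 = 27.0036
wine: 26.5 × (11/12) = 26.5 × 0.916667 = 24.2917
milk: 16.3 × (1/1) = 16.3 × 1.000000 = 16.3000
soap: 27.2 × (3/3) = 27.2 × 1.000000 = 27.2000
Index = Σ wᵢ·(p₁ᵢ/p₀ᵢ) = 14.0000 + 27.0036 + 24.2917 + 16.3000 + 27.2000 = 108.7953

108.80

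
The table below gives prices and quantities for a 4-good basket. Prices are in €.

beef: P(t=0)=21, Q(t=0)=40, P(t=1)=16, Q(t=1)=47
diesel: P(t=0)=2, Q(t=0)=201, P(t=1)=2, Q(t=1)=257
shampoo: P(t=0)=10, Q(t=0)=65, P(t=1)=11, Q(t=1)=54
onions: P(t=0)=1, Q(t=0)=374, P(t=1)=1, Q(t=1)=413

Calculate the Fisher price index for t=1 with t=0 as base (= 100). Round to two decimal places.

Laspeyres component (base-period weights):
ΣP(t=1)Q(t=0) = 16×40 + 2×201 + 11×65 + 1×374 = 640 + 402 + 715 + 374 = 2131
ΣP(t=0)Q(t=0) = 21×40 + 2×201 + 10×65 + 1×374 = 840 + 402 + 650 + 374 = 2266
L = 2131 / 2266 × 100 = 94.0424
Paasche component (current-period weights):
ΣP(t=1)Q(t=1) = 16×47 + 2×257 + 11×54 + 1×413 = 752 + 514 + 594 + 413 = 2273
ΣP(t=0)Q(t=1) = 21×47 + 2×257 + 10×54 + 1×413 = 987 + 514 + 540 + 413 = 2454
P = 2273 / 2454 × 100 = 92.6243
Fisher = √(L × P) = √(94.0424 × 92.6243) = 93.3306

93.33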